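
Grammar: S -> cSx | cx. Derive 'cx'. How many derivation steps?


Derivation: S => cx
Steps: 1


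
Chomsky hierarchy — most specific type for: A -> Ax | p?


Left-linear: every RHS is a terminal or one nonterminal followed by a terminal
Classification: Type 3 (Regular)


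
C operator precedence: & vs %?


'%' is multiplicative (level 10); '&' is bitwise AND (level 5)
Higher level binds tighter
'%' has higher precedence than '&'


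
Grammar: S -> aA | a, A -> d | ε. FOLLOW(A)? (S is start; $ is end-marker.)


$ ∈ FOLLOW(S). For each A -> αBβ: add FIRST(β)\{ε} to FOLLOW(B); if β nullable, add FOLLOW(A).
FOLLOW(A) = {$}


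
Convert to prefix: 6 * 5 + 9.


left-to-right (same/higher precedence on left): tree is (+ (* 6 5) 9)
Prefix: + * 6 5 9


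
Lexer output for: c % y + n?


Scan left to right, longest-match per lexeme
Tokens: ID(c), OP(%), ID(y), OP(+), ID(n)


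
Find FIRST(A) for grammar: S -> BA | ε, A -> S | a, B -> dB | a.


Per alternative of A: FIRST(S) = {a, d, ε}; FIRST(a) = {a}
FIRST(A) = {a, d, ε}


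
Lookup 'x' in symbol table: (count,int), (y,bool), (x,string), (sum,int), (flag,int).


Lookup 'x' → type string


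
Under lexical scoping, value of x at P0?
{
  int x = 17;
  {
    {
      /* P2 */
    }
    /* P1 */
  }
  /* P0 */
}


x declared in the same block as P0
x = 17


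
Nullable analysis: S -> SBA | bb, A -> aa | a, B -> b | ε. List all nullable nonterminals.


A nonterminal is nullable iff some alternative derives ε (directly, or every symbol in it is nullable)
Nullable: {B}


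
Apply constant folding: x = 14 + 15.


14 + 15 = 29 at compile time
Optimized: x = 29


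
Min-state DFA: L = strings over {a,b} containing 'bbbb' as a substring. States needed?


KMP-style automaton: 4 progress states + 1 absorbing accept = 5
Minimal DFA: 5 states


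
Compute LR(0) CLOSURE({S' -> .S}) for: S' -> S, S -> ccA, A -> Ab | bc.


Start: S' -> .S
For each item with dot before a nonterminal B, add B -> .γ for every B-production
Closure: [S' -> .S, S -> .ccA]


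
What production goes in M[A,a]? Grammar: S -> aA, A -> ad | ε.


For [A, a]: 'a' ∈ FIRST(ad)
Entry: A -> ad


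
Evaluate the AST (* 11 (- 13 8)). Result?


Evaluate inner: (- 13 8) = 5
Evaluate root: (* 11 5) = 55
Result: 55


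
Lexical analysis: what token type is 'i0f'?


Pattern: letter/underscore followed by alphanumerics, not a keyword
Type: IDENTIFIER


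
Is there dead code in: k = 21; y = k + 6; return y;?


k is read by y's definition; y is returned
No dead code


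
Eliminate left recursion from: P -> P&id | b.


Left-recursive alternatives: P&id; non-recursive: b
Introduce P': P -> bP', P' -> &idP' | ε


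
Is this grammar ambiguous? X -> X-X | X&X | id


'id-id&id' has two parse trees (no precedence encoded between - and &)
Ambiguous


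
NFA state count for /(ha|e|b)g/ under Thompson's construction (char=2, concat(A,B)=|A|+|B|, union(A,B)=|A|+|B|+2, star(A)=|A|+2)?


Syntax tree has 5 char leaf(s), 2 union(s), 0 star(s)
chars contribute 5×2 = 10; each union adds +2; each star adds +2
Total: 10 + 4 + 0 = 14 states


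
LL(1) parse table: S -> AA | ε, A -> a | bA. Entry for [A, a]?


For [A, a]: 'a' ∈ FIRST(a)
Entry: A -> a


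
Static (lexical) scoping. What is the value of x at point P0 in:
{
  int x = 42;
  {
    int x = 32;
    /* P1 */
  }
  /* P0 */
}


x declared in the same block as P0
x = 42


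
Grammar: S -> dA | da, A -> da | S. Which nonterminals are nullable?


A nonterminal is nullable iff some alternative derives ε (directly, or every symbol in it is nullable)
Nullable: {}


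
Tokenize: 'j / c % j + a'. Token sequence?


Scan left to right, longest-match per lexeme
Tokens: ID(j), OP(/), ID(c), OP(%), ID(j), OP(+), ID(a)


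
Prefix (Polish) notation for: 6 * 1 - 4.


left-to-right (same/higher precedence on left): tree is (- (* 6 1) 4)
Prefix: - * 6 1 4


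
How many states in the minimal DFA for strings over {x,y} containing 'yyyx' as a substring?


KMP-style automaton: 4 progress states + 1 absorbing accept = 5
Minimal DFA: 5 states


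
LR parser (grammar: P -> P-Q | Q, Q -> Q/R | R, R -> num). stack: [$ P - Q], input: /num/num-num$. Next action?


'/' can extend Q; shift to build Q -> Q/R
Action: shift


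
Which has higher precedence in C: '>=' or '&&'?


'>=' is relational (level 7); '&&' is logical AND (level 2)
Higher level binds tighter
'>=' has higher precedence than '&&'


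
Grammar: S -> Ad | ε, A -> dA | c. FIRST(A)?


Per alternative of A: FIRST(dA) = {d}; FIRST(c) = {c}
FIRST(A) = {c, d}


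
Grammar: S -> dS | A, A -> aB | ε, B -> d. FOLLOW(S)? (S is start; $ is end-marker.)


$ ∈ FOLLOW(S). For each A -> αBβ: add FIRST(β)\{ε} to FOLLOW(B); if β nullable, add FOLLOW(A).
FOLLOW(S) = {$}


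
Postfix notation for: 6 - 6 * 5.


* has higher precedence, evaluate 6*5 first
Postfix: 6 6 5 * -


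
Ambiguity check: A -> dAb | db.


balanced d^n…b^n: each string has a unique parse
Unambiguous


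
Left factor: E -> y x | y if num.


Common prefix: 'y'
Factored: E -> y E', E' -> x | if num


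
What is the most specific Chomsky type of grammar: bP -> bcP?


LHS has context (more than one symbol) and |LHS| ≤ |RHS|
Classification: Type 1 (Context-Sensitive)


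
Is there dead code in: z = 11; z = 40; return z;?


first assignment to z is overwritten before any read
Dead: 'z = 11'


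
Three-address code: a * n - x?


Break into single-operator statements:
t1 = a * n
t2 = t1 - x


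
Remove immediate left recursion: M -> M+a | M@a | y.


Left-recursive alternatives: M+a, M@a; non-recursive: y
Introduce M': M -> yM', M' -> +aM' | @aM' | ε


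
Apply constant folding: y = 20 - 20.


20 - 20 = 0 at compile time
Optimized: y = 0


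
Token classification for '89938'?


Pattern: digits only
Type: INTEGER_LITERAL


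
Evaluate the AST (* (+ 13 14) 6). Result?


Evaluate inner: (+ 13 14) = 27
Evaluate root: (* 27 6) = 162
Result: 162


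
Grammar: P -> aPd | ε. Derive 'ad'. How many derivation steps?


Derivation: P => aPd => ad
Steps: 2


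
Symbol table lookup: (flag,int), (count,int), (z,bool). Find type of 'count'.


Lookup 'count' → type int


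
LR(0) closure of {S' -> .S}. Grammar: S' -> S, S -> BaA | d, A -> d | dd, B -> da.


Start: S' -> .S
For each item with dot before a nonterminal B, add B -> .γ for every B-production
Closure: [S' -> .S, S -> .BaA, S -> .d, B -> .da]


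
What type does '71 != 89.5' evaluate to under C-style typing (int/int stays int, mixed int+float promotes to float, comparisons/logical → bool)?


Operand types: int != float
Rule: comparison yields bool
Result type: bool


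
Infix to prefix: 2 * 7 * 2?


left-to-right (same/higher precedence on left): tree is (* (* 2 7) 2)
Prefix: * * 2 7 2


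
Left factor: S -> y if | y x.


Common prefix: 'y'
Factored: S -> y S', S' -> if | x


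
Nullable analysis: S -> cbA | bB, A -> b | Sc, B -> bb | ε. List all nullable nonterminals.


A nonterminal is nullable iff some alternative derives ε (directly, or every symbol in it is nullable)
Nullable: {B}


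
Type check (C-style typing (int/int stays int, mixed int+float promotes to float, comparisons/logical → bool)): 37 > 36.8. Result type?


Operand types: int > float
Rule: comparison yields bool
Result type: bool


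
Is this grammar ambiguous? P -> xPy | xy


balanced x^n…y^n: each string has a unique parse
Unambiguous


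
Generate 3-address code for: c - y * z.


Break into single-operator statements:
t1 = y * z
t2 = c - t1


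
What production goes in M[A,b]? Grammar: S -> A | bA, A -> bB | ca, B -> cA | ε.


For [A, b]: 'b' ∈ FIRST(bB)
Entry: A -> bB


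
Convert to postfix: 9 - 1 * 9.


* has higher precedence, evaluate 1*9 first
Postfix: 9 1 9 * -


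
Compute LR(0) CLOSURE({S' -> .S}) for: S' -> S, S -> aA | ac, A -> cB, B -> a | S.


Start: S' -> .S
For each item with dot before a nonterminal B, add B -> .γ for every B-production
Closure: [S' -> .S, S -> .aA, S -> .ac]


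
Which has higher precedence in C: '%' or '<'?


'%' is multiplicative (level 10); '<' is relational (level 7)
Higher level binds tighter
'%' has higher precedence than '<'


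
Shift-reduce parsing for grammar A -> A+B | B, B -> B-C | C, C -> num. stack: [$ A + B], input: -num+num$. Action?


'-' can extend B; shift to build B -> B-C
Action: shift


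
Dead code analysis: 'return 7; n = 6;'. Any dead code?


statement follows a return and is unreachable
Dead: 'n = 6'


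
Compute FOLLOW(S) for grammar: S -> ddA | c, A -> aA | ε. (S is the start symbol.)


$ ∈ FOLLOW(S). For each A -> αBβ: add FIRST(β)\{ε} to FOLLOW(B); if β nullable, add FOLLOW(A).
FOLLOW(S) = {$}


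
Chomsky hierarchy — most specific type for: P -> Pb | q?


Left-linear: every RHS is a terminal or one nonterminal followed by a terminal
Classification: Type 3 (Regular)


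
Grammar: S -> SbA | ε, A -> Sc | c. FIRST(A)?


Per alternative of A: FIRST(Sc) = {b, c}; FIRST(c) = {c}
FIRST(A) = {b, c}


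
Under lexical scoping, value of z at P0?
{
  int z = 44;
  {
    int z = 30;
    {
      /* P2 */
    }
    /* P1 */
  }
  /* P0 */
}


z declared in the same block as P0
z = 44


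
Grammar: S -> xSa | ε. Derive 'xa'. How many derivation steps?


Derivation: S => xSa => xa
Steps: 2


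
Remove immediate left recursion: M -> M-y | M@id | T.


Left-recursive alternatives: M-y, M@id; non-recursive: T
Introduce M': M -> TM', M' -> -yM' | @idM' | ε


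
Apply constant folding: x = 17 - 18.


17 - 18 = -1 at compile time
Optimized: x = -1


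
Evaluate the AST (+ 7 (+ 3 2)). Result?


Evaluate inner: (+ 3 2) = 5
Evaluate root: (+ 7 5) = 12
Result: 12


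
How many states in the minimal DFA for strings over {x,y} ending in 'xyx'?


Track the longest suffix of input matching a prefix of 'xyx': 4 classes (prefixes of length 0..3)
Minimal DFA: 4 states


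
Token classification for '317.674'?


Pattern: digits with a decimal point
Type: FLOAT_LITERAL


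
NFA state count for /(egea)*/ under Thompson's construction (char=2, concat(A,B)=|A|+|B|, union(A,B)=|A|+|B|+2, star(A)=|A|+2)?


Syntax tree has 4 char leaf(s), 0 union(s), 1 star(s)
chars contribute 4×2 = 8; each union adds +2; each star adds +2
Total: 8 + 0 + 2 = 10 states


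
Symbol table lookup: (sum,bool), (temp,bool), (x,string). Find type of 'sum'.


Lookup 'sum' → type bool


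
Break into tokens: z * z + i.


Scan left to right, longest-match per lexeme
Tokens: ID(z), OP(*), ID(z), OP(+), ID(i)


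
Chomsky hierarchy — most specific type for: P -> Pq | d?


Left-linear: every RHS is a terminal or one nonterminal followed by a terminal
Classification: Type 3 (Regular)


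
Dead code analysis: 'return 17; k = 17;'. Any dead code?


statement follows a return and is unreachable
Dead: 'k = 17'


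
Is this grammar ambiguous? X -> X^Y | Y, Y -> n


precedence layered via separate nonterminal Y: deterministic
Unambiguous


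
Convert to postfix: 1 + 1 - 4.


Left to right (same or higher precedence on left)
Postfix: 1 1 + 4 -


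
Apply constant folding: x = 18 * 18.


18 * 18 = 324 at compile time
Optimized: x = 324


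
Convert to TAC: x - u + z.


Break into single-operator statements:
t1 = x - u
t2 = t1 + z


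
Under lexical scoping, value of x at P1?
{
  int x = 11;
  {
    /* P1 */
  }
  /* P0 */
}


P1's block does not declare x; resolves to the enclosing declaration at depth 0
x = 11


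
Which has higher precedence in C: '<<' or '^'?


'<<' is shift (level 8); '^' is bitwise XOR (level 4)
Higher level binds tighter
'<<' has higher precedence than '^'


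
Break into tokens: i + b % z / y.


Scan left to right, longest-match per lexeme
Tokens: ID(i), OP(+), ID(b), OP(%), ID(z), OP(/), ID(y)


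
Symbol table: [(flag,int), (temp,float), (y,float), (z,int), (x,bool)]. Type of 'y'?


Lookup 'y' → type float


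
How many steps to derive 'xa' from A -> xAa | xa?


Derivation: A => xa
Steps: 1


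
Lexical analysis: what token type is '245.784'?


Pattern: digits with a decimal point
Type: FLOAT_LITERAL


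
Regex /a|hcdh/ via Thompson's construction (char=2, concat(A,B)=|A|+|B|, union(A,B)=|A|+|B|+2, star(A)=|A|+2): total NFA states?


Syntax tree has 5 char leaf(s), 1 union(s), 0 star(s)
chars contribute 5×2 = 10; each union adds +2; each star adds +2
Total: 10 + 2 + 0 = 12 states


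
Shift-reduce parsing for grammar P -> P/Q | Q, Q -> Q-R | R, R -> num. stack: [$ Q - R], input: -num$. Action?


handle 'Q-R' on top
Action: reduce (Q -> Q-R)


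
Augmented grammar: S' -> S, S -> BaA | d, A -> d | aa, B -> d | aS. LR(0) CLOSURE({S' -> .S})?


Start: S' -> .S
For each item with dot before a nonterminal B, add B -> .γ for every B-production
Closure: [S' -> .S, S -> .BaA, S -> .d, B -> .d, B -> .aS]


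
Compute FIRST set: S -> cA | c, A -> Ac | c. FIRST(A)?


Per alternative of A: FIRST(Ac) = {c}; FIRST(c) = {c}
FIRST(A) = {c}


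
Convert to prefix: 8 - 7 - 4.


left-to-right (same/higher precedence on left): tree is (- (- 8 7) 4)
Prefix: - - 8 7 4


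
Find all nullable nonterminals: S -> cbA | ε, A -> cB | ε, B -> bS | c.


A nonterminal is nullable iff some alternative derives ε (directly, or every symbol in it is nullable)
Nullable: {A, S}


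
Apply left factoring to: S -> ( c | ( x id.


Common prefix: '('
Factored: S -> ( S', S' -> c | x id


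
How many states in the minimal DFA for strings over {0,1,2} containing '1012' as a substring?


KMP-style automaton: 4 progress states + 1 absorbing accept = 5
Minimal DFA: 5 states


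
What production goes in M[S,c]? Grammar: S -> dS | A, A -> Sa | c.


For [S, c]: 'c' ∈ FIRST(A)
Entry: S -> A


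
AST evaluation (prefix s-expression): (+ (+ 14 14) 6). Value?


Evaluate inner: (+ 14 14) = 28
Evaluate root: (+ 28 6) = 34
Result: 34


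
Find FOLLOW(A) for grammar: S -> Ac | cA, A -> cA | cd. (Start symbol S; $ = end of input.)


$ ∈ FOLLOW(S). For each A -> αBβ: add FIRST(β)\{ε} to FOLLOW(B); if β nullable, add FOLLOW(A).
FOLLOW(A) = {$, c}


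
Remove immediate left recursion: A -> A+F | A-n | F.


Left-recursive alternatives: A+F, A-n; non-recursive: F
Introduce A': A -> FA', A' -> +FA' | -nA' | ε


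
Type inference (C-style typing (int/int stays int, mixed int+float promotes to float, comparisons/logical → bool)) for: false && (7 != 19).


Operand types: bool && bool
Rule: logical operators take bool operands and yield bool
Result type: bool


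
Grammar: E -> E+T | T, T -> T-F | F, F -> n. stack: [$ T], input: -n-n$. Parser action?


shift '-' to continue T -> T-F
Action: shift


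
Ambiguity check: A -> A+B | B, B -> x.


precedence layered via separate nonterminal B: deterministic
Unambiguous


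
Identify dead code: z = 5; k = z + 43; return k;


z is read by k's definition; k is returned
No dead code


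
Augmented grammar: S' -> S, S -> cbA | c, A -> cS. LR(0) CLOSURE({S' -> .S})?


Start: S' -> .S
For each item with dot before a nonterminal B, add B -> .γ for every B-production
Closure: [S' -> .S, S -> .cbA, S -> .c]


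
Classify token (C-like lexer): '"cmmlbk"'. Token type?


Pattern: double-quoted sequence
Type: STRING_LITERAL


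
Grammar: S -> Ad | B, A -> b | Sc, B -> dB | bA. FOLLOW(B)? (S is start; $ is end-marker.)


$ ∈ FOLLOW(S). For each A -> αBβ: add FIRST(β)\{ε} to FOLLOW(B); if β nullable, add FOLLOW(A).
FOLLOW(B) = {$, c}


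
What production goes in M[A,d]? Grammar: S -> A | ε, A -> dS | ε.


For [A, d]: 'd' ∈ FIRST(dS)
Entry: A -> dS


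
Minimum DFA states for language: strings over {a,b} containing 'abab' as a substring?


KMP-style automaton: 4 progress states + 1 absorbing accept = 5
Minimal DFA: 5 states


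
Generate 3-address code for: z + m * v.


Break into single-operator statements:
t1 = m * v
t2 = z + t1


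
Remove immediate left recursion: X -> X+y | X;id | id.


Left-recursive alternatives: X+y, X;id; non-recursive: id
Introduce X': X -> idX', X' -> +yX' | ;idX' | ε


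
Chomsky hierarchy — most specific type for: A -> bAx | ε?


Single nonterminal LHS, but b^n x^n is not regular
Classification: Type 2 (Context-Free)


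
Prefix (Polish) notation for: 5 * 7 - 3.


left-to-right (same/higher precedence on left): tree is (- (* 5 7) 3)
Prefix: - * 5 7 3


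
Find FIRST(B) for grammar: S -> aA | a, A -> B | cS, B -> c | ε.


Per alternative of B: FIRST(c) = {c}; FIRST(ε) = {ε}
FIRST(B) = {c, ε}


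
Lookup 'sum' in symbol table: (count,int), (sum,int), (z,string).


Lookup 'sum' → type int


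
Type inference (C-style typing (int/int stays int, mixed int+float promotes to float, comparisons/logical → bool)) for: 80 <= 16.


Operand types: int <= int
Rule: comparison yields bool
Result type: bool


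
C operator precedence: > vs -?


'-' is additive (level 9); '>' is relational (level 7)
Higher level binds tighter
'-' has higher precedence than '>'


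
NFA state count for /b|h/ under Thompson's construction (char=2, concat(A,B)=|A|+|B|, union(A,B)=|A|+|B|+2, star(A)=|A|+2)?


Syntax tree has 2 char leaf(s), 1 union(s), 0 star(s)
chars contribute 2×2 = 4; each union adds +2; each star adds +2
Total: 4 + 2 + 0 = 6 states


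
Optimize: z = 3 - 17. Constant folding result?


3 - 17 = -14 at compile time
Optimized: z = -14


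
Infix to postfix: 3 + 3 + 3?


Left to right (same or higher precedence on left)
Postfix: 3 3 + 3 +


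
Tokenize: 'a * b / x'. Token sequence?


Scan left to right, longest-match per lexeme
Tokens: ID(a), OP(*), ID(b), OP(/), ID(x)


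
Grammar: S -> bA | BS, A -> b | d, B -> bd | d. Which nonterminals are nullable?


A nonterminal is nullable iff some alternative derives ε (directly, or every symbol in it is nullable)
Nullable: {}


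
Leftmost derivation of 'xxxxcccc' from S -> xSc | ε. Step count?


Derivation: S => xSc => xxScc => xxxSccc => xxxxScccc => xxxxcccc
Steps: 5


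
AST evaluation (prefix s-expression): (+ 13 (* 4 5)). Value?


Evaluate inner: (* 4 5) = 20
Evaluate root: (+ 13 20) = 33
Result: 33


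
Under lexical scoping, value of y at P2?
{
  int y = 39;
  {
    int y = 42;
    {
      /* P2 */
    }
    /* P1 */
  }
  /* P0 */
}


P2's block does not declare y; resolves to the enclosing declaration at depth 1
y = 42


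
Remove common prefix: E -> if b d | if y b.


Common prefix: 'if'
Factored: E -> if E', E' -> b d | y b


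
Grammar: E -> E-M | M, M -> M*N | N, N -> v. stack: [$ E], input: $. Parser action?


start symbol E on stack, input exhausted
Action: accept


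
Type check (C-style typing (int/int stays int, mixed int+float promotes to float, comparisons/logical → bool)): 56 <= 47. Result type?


Operand types: int <= int
Rule: comparison yields bool
Result type: bool


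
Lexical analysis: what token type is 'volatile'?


Pattern: reserved word
Type: KEYWORD


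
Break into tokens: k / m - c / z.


Scan left to right, longest-match per lexeme
Tokens: ID(k), OP(/), ID(m), OP(-), ID(c), OP(/), ID(z)


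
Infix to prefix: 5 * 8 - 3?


left-to-right (same/higher precedence on left): tree is (- (* 5 8) 3)
Prefix: - * 5 8 3


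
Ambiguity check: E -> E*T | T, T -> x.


precedence layered via separate nonterminal T: deterministic
Unambiguous


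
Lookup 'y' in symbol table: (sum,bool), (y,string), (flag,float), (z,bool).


Lookup 'y' → type string


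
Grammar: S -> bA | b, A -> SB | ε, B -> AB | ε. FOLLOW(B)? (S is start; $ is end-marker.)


$ ∈ FOLLOW(S). For each A -> αBβ: add FIRST(β)\{ε} to FOLLOW(B); if β nullable, add FOLLOW(A).
FOLLOW(B) = {$, b}


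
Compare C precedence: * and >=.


'*' is multiplicative (level 10); '>=' is relational (level 7)
Higher level binds tighter
'*' has higher precedence than '>='


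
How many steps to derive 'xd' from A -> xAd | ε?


Derivation: A => xAd => xd
Steps: 2


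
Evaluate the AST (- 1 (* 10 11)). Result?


Evaluate inner: (* 10 11) = 110
Evaluate root: (- 1 110) = -109
Result: -109


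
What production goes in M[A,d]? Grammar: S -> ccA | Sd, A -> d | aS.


For [A, d]: 'd' ∈ FIRST(d)
Entry: A -> d


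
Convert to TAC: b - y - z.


Break into single-operator statements:
t1 = b - y
t2 = t1 - z


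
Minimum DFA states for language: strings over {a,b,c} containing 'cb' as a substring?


KMP-style automaton: 2 progress states + 1 absorbing accept = 3
Minimal DFA: 3 states


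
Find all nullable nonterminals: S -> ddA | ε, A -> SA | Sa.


A nonterminal is nullable iff some alternative derives ε (directly, or every symbol in it is nullable)
Nullable: {S}


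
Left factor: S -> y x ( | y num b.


Common prefix: 'y'
Factored: S -> y S', S' -> x ( | num b


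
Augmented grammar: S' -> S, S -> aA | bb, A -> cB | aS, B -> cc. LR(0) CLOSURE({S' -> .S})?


Start: S' -> .S
For each item with dot before a nonterminal B, add B -> .γ for every B-production
Closure: [S' -> .S, S -> .aA, S -> .bb]


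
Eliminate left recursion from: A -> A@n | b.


Left-recursive alternatives: A@n; non-recursive: b
Introduce A': A -> bA', A' -> @nA' | ε


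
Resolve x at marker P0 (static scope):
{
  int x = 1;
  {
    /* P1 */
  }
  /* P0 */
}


x declared in the same block as P0
x = 1


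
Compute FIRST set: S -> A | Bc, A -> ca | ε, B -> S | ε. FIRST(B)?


Per alternative of B: FIRST(S) = {c, ε}; FIRST(ε) = {ε}
FIRST(B) = {c, ε}


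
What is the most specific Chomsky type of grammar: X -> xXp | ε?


Single nonterminal LHS, but x^n p^n is not regular
Classification: Type 2 (Context-Free)


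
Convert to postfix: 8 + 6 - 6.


Left to right (same or higher precedence on left)
Postfix: 8 6 + 6 -


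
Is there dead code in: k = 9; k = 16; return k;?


first assignment to k is overwritten before any read
Dead: 'k = 9'


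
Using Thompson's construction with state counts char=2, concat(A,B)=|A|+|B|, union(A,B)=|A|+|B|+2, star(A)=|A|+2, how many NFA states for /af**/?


Syntax tree has 2 char leaf(s), 0 union(s), 2 star(s)
chars contribute 2×2 = 4; each union adds +2; each star adds +2
Total: 4 + 0 + 4 = 8 states


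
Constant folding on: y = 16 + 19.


16 + 19 = 35 at compile time
Optimized: y = 35


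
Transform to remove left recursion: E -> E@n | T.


Left-recursive alternatives: E@n; non-recursive: T
Introduce E': E -> TE', E' -> @nE' | ε


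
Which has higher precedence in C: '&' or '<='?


'<=' is relational (level 7); '&' is bitwise AND (level 5)
Higher level binds tighter
'<=' has higher precedence than '&'


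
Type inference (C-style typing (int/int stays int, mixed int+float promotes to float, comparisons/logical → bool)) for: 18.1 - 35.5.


Operand types: float - float
Rule: mixed int/float promotes to float; int/int stays int
Result type: float


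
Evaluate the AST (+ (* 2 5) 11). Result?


Evaluate inner: (* 2 5) = 10
Evaluate root: (+ 10 11) = 21
Result: 21


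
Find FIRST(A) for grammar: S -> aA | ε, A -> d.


Per alternative of A: FIRST(d) = {d}
FIRST(A) = {d}


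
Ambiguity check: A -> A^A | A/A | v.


'v^v/v' has two parse trees (no precedence encoded between ^ and /)
Ambiguous


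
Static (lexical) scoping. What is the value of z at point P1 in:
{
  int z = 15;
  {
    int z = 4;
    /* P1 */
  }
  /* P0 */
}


z declared in the same block as P1
z = 4


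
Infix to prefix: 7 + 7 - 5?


left-to-right (same/higher precedence on left): tree is (- (+ 7 7) 5)
Prefix: - + 7 7 5


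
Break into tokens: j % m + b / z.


Scan left to right, longest-match per lexeme
Tokens: ID(j), OP(%), ID(m), OP(+), ID(b), OP(/), ID(z)


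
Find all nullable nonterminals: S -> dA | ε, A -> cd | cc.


A nonterminal is nullable iff some alternative derives ε (directly, or every symbol in it is nullable)
Nullable: {S}


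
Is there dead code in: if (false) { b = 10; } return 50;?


condition is constant false, so the whole block is unreachable
Dead: 'if (false) { b = 10; }'


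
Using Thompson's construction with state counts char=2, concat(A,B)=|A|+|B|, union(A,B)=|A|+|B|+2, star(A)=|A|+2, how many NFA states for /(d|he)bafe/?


Syntax tree has 7 char leaf(s), 1 union(s), 0 star(s)
chars contribute 7×2 = 14; each union adds +2; each star adds +2
Total: 14 + 2 + 0 = 16 states


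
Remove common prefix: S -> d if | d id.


Common prefix: 'd'
Factored: S -> d S', S' -> if | id


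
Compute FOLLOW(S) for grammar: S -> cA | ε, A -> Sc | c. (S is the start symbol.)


$ ∈ FOLLOW(S). For each A -> αBβ: add FIRST(β)\{ε} to FOLLOW(B); if β nullable, add FOLLOW(A).
FOLLOW(S) = {$, c}


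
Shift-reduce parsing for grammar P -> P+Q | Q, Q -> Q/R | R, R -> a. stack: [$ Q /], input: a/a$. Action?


no handle; shift 'a'
Action: shift


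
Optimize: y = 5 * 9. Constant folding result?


5 * 9 = 45 at compile time
Optimized: y = 45


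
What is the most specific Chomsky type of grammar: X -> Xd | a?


Left-linear: every RHS is a terminal or one nonterminal followed by a terminal
Classification: Type 3 (Regular)


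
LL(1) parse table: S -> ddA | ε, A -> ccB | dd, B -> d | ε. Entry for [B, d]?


For [B, d]: 'd' ∈ FIRST(d)
Entry: B -> d


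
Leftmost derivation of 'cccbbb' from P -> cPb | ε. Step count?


Derivation: P => cPb => ccPbb => cccPbbb => cccbbb
Steps: 4


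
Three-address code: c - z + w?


Break into single-operator statements:
t1 = c - z
t2 = t1 + w


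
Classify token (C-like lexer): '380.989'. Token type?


Pattern: digits with a decimal point
Type: FLOAT_LITERAL


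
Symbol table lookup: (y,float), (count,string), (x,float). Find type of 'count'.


Lookup 'count' → type string


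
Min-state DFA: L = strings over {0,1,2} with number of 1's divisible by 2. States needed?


Track (count of 1) mod 2: states 0..1, accept at 0
Minimal DFA: 2 states


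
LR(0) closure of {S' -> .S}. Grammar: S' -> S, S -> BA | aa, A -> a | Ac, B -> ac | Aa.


Start: S' -> .S
For each item with dot before a nonterminal B, add B -> .γ for every B-production
Closure: [S' -> .S, S -> .BA, S -> .aa, B -> .ac, B -> .Aa, A -> .a, A -> .Ac]


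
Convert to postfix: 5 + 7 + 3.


Left to right (same or higher precedence on left)
Postfix: 5 7 + 3 +


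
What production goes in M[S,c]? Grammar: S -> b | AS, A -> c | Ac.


For [S, c]: 'c' ∈ FIRST(AS)
Entry: S -> AS


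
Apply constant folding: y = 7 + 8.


7 + 8 = 15 at compile time
Optimized: y = 15


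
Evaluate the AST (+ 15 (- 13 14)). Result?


Evaluate inner: (- 13 14) = -1
Evaluate root: (+ 15 -1) = 14
Result: 14


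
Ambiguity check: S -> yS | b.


right-linear, alternatives start with distinct terminals 'y' vs 'b': unique leftmost derivation
Unambiguous


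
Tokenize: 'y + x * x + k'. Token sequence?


Scan left to right, longest-match per lexeme
Tokens: ID(y), OP(+), ID(x), OP(*), ID(x), OP(+), ID(k)


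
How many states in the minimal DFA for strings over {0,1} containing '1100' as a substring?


KMP-style automaton: 4 progress states + 1 absorbing accept = 5
Minimal DFA: 5 states


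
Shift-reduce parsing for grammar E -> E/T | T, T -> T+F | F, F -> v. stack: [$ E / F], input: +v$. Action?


'F' (not preceded by T+) is the handle for T -> F
Action: reduce (T -> F)


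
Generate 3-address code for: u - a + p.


Break into single-operator statements:
t1 = u - a
t2 = t1 + p


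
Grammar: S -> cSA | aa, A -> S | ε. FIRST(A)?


Per alternative of A: FIRST(S) = {a, c}; FIRST(ε) = {ε}
FIRST(A) = {a, c, ε}


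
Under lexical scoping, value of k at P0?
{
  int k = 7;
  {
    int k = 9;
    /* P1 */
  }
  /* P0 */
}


k declared in the same block as P0
k = 7


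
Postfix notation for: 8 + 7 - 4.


Left to right (same or higher precedence on left)
Postfix: 8 7 + 4 -


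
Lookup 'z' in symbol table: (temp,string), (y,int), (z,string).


Lookup 'z' → type string


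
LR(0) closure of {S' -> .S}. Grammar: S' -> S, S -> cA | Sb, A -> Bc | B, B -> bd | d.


Start: S' -> .S
For each item with dot before a nonterminal B, add B -> .γ for every B-production
Closure: [S' -> .S, S -> .cA, S -> .Sb]


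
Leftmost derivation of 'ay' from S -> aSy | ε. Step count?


Derivation: S => aSy => ay
Steps: 2


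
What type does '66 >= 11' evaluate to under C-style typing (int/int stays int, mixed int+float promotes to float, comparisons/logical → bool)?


Operand types: int >= int
Rule: comparison yields bool
Result type: bool


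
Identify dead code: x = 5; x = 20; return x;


first assignment to x is overwritten before any read
Dead: 'x = 5'


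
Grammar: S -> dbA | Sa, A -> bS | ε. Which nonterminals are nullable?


A nonterminal is nullable iff some alternative derives ε (directly, or every symbol in it is nullable)
Nullable: {A}


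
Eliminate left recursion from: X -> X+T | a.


Left-recursive alternatives: X+T; non-recursive: a
Introduce X': X -> aX', X' -> +TX' | ε


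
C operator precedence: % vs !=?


'%' is multiplicative (level 10); '!=' is equality (level 6)
Higher level binds tighter
'%' has higher precedence than '!='


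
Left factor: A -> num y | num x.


Common prefix: 'num'
Factored: A -> num A', A' -> y | x


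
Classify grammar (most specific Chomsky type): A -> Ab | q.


Left-linear: every RHS is a terminal or one nonterminal followed by a terminal
Classification: Type 3 (Regular)


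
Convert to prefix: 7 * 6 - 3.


left-to-right (same/higher precedence on left): tree is (- (* 7 6) 3)
Prefix: - * 7 6 3


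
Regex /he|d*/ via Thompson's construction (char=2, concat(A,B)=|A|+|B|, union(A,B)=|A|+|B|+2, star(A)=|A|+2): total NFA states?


Syntax tree has 3 char leaf(s), 1 union(s), 1 star(s)
chars contribute 3×2 = 6; each union adds +2; each star adds +2
Total: 6 + 2 + 2 = 10 states


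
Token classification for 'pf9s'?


Pattern: letter/underscore followed by alphanumerics, not a keyword
Type: IDENTIFIER


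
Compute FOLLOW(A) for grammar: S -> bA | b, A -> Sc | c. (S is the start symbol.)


$ ∈ FOLLOW(S). For each A -> αBβ: add FIRST(β)\{ε} to FOLLOW(B); if β nullable, add FOLLOW(A).
FOLLOW(A) = {$, c}


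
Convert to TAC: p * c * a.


Break into single-operator statements:
t1 = p * c
t2 = t1 * a


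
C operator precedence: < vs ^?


'<' is relational (level 7); '^' is bitwise XOR (level 4)
Higher level binds tighter
'<' has higher precedence than '^'


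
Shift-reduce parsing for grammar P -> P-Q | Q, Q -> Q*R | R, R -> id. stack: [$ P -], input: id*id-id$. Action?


no handle ('P-' is not any RHS); shift 'id'
Action: shift


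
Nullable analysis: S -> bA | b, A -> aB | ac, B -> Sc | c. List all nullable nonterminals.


A nonterminal is nullable iff some alternative derives ε (directly, or every symbol in it is nullable)
Nullable: {}


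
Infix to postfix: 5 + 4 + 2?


Left to right (same or higher precedence on left)
Postfix: 5 4 + 2 +


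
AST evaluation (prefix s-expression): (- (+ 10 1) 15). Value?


Evaluate inner: (+ 10 1) = 11
Evaluate root: (- 11 15) = -4
Result: -4


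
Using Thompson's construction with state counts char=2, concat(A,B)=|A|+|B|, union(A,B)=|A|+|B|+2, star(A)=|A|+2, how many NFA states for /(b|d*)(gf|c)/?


Syntax tree has 5 char leaf(s), 2 union(s), 1 star(s)
chars contribute 5×2 = 10; each union adds +2; each star adds +2
Total: 10 + 4 + 2 = 16 states


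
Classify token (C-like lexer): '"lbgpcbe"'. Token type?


Pattern: double-quoted sequence
Type: STRING_LITERAL


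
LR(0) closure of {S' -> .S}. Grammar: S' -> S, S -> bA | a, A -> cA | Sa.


Start: S' -> .S
For each item with dot before a nonterminal B, add B -> .γ for every B-production
Closure: [S' -> .S, S -> .bA, S -> .a]


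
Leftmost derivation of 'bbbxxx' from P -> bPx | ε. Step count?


Derivation: P => bPx => bbPxx => bbbPxxx => bbbxxx
Steps: 4


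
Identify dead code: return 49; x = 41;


statement follows a return and is unreachable
Dead: 'x = 41'


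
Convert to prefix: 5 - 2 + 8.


left-to-right (same/higher precedence on left): tree is (+ (- 5 2) 8)
Prefix: + - 5 2 8


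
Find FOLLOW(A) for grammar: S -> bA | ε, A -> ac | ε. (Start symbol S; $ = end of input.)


$ ∈ FOLLOW(S). For each A -> αBβ: add FIRST(β)\{ε} to FOLLOW(B); if β nullable, add FOLLOW(A).
FOLLOW(A) = {$}


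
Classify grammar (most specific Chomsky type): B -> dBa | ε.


Single nonterminal LHS, but d^n a^n is not regular
Classification: Type 2 (Context-Free)


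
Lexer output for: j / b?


Scan left to right, longest-match per lexeme
Tokens: ID(j), OP(/), ID(b)


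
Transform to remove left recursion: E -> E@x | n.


Left-recursive alternatives: E@x; non-recursive: n
Introduce E': E -> nE', E' -> @xE' | ε


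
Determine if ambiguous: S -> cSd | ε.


balanced c^n…d^n: each string has a unique parse
Unambiguous


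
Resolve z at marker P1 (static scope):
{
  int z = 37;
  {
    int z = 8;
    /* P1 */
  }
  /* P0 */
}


z declared in the same block as P1
z = 8


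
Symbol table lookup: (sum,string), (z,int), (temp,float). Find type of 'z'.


Lookup 'z' → type int


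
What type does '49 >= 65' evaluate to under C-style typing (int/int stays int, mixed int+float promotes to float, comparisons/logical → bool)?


Operand types: int >= int
Rule: comparison yields bool
Result type: bool


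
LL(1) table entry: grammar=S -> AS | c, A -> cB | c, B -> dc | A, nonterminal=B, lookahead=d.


For [B, d]: 'd' ∈ FIRST(dc)
Entry: B -> dc


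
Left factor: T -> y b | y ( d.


Common prefix: 'y'
Factored: T -> y T', T' -> b | ( d


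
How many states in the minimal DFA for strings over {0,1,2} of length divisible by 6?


Track length mod 6: states 0..5, accept at 0
Minimal DFA: 6 states


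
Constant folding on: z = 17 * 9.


17 * 9 = 153 at compile time
Optimized: z = 153


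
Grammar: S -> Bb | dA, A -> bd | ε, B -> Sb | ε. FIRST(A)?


Per alternative of A: FIRST(bd) = {b}; FIRST(ε) = {ε}
FIRST(A) = {b, ε}


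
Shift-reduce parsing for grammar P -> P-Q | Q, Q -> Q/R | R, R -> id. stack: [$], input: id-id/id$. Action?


no handle on stack; shift 'id'
Action: shift


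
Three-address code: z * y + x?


Break into single-operator statements:
t1 = z * y
t2 = t1 + x


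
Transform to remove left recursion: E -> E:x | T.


Left-recursive alternatives: E:x; non-recursive: T
Introduce E': E -> TE', E' -> :xE' | ε


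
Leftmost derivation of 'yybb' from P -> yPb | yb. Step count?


Derivation: P => yPb => yybb
Steps: 2


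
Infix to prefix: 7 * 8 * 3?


left-to-right (same/higher precedence on left): tree is (* (* 7 8) 3)
Prefix: * * 7 8 3


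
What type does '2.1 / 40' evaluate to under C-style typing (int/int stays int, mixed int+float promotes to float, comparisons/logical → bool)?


Operand types: float / int
Rule: mixed int/float promotes to float; int/int stays int
Result type: float


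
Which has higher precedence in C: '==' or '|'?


'==' is equality (level 6); '|' is bitwise OR (level 3)
Higher level binds tighter
'==' has higher precedence than '|'


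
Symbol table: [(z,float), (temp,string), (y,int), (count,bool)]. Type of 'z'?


Lookup 'z' → type float


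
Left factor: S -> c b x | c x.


Common prefix: 'c'
Factored: S -> c S', S' -> b x | x


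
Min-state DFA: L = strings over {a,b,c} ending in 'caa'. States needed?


Track the longest suffix of input matching a prefix of 'caa': 4 classes (prefixes of length 0..3)
Minimal DFA: 4 states


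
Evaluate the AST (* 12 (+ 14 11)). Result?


Evaluate inner: (+ 14 11) = 25
Evaluate root: (* 12 25) = 300
Result: 300


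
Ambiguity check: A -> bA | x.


right-linear, alternatives start with distinct terminals 'b' vs 'x': unique leftmost derivation
Unambiguous


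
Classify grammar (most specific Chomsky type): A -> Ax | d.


Left-linear: every RHS is a terminal or one nonterminal followed by a terminal
Classification: Type 3 (Regular)


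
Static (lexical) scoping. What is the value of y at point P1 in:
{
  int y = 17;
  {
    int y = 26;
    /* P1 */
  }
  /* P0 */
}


y declared in the same block as P1
y = 26


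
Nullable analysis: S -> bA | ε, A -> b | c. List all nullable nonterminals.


A nonterminal is nullable iff some alternative derives ε (directly, or every symbol in it is nullable)
Nullable: {S}


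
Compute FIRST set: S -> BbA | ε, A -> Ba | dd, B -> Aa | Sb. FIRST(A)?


Per alternative of A: FIRST(Ba) = {b, d}; FIRST(dd) = {d}
FIRST(A) = {b, d}


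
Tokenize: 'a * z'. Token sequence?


Scan left to right, longest-match per lexeme
Tokens: ID(a), OP(*), ID(z)


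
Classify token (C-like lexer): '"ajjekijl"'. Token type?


Pattern: double-quoted sequence
Type: STRING_LITERAL


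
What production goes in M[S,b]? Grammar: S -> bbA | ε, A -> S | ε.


For [S, b]: 'b' ∈ FIRST(bbA)
Entry: S -> bbA


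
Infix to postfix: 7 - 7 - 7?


Left to right (same or higher precedence on left)
Postfix: 7 7 - 7 -


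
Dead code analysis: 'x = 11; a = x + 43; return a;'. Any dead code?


x is read by a's definition; a is returned
No dead code


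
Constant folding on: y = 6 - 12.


6 - 12 = -6 at compile time
Optimized: y = -6


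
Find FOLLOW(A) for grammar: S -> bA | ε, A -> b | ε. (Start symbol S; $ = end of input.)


$ ∈ FOLLOW(S). For each A -> αBβ: add FIRST(β)\{ε} to FOLLOW(B); if β nullable, add FOLLOW(A).
FOLLOW(A) = {$}


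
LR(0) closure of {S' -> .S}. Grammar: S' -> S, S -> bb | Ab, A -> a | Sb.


Start: S' -> .S
For each item with dot before a nonterminal B, add B -> .γ for every B-production
Closure: [S' -> .S, S -> .bb, S -> .Ab, A -> .a, A -> .Sb]


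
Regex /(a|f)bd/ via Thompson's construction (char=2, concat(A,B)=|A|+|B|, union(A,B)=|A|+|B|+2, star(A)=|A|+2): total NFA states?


Syntax tree has 4 char leaf(s), 1 union(s), 0 star(s)
chars contribute 4×2 = 8; each union adds +2; each star adds +2
Total: 8 + 2 + 0 = 10 states


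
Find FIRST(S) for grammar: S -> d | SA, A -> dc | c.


Per alternative of S: FIRST(d) = {d}; FIRST(SA) = {d}
FIRST(S) = {d}


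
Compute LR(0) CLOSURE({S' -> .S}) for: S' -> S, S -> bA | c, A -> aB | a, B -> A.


Start: S' -> .S
For each item with dot before a nonterminal B, add B -> .γ for every B-production
Closure: [S' -> .S, S -> .bA, S -> .c]


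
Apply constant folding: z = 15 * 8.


15 * 8 = 120 at compile time
Optimized: z = 120


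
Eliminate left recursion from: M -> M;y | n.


Left-recursive alternatives: M;y; non-recursive: n
Introduce M': M -> nM', M' -> ;yM' | ε
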